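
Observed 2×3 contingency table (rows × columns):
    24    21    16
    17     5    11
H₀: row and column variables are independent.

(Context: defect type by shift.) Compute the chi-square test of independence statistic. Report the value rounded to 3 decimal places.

test statistic = 3.980

Row totals [61, 33], col totals [41, 26, 27], n=94
χ² = (24−26.61)²/26.61 + (21−16.87)²/16.87 + (16−17.52)²/17.52 + (17−14.39)²/14.39 + (5−9.13)²/9.13 + (11−9.48)²/9.48 = 3.9799
df = 2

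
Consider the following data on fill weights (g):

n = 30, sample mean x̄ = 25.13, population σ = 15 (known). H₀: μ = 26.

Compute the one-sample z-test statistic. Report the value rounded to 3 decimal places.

test statistic = -0.318

SE = σ/√n = 15/√30 = 2.7386
z = (x̄−μ₀)/SE = (25.13−26)/2.7386 = -0.3177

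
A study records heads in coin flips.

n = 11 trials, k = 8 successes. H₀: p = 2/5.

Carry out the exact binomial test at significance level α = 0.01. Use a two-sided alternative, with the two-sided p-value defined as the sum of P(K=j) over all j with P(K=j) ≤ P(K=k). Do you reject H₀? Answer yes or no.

Exact binomial: n=11, k=8, p₀=2/5=0.4000
P(X=j) = C(n,j)·p₀^j·(1−p₀)^(n−j); p = Σ P(X=j) over j with P(X=j) ≤ P(X=8)
p-value (two-sided) = 0.03291
At α=0.01: p ≥ α → fail to reject H₀

reject H₀: no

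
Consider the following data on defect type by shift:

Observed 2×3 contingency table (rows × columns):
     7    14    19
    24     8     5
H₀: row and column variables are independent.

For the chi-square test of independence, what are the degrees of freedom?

degrees of freedom = 2

df = (r−1)(c−1) = (2−1)·(3−1) = 2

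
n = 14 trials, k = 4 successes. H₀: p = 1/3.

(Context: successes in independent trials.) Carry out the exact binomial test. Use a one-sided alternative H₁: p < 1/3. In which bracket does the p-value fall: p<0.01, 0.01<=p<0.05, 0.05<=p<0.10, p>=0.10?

Exact binomial: n=14, k=4, p₀=1/3=0.3333
P(X≤4) from Σ C(n,i)·p₀^i·(1−p₀)^(n−i)
p-value (one-sided, H₁ less) = 0.47550
→ bracket: p>=0.10

p-value bracket: p>=0.10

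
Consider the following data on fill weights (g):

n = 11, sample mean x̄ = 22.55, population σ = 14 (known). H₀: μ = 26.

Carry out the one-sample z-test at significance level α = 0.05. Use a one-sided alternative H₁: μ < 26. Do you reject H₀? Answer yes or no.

SE = σ/√n = 14/√11 = 4.2212
z = (x̄−μ₀)/SE = (22.55−26)/4.2212 = -0.8173
p-value (one-sided, H₁ less) = 0.20688
At α=0.05: p ≥ α → fail to reject H₀

reject H₀: no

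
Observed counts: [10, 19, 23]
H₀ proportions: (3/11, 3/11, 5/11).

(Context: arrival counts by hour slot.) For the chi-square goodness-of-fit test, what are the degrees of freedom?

degrees of freedom = 2

df = k − 1 = 3 − 1 = 2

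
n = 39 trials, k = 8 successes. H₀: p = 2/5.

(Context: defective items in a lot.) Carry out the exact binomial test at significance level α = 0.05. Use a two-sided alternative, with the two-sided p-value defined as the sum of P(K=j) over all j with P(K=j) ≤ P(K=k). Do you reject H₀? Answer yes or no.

Exact binomial: n=39, k=8, p₀=2/5=0.4000
P(X=j) = C(n,j)·p₀^j·(1−p₀)^(n−j); p = Σ P(X=j) over j with P(X=j) ≤ P(X=8)
p-value (two-sided) = 0.01355
At α=0.05: p < α → reject H₀

reject H₀: yes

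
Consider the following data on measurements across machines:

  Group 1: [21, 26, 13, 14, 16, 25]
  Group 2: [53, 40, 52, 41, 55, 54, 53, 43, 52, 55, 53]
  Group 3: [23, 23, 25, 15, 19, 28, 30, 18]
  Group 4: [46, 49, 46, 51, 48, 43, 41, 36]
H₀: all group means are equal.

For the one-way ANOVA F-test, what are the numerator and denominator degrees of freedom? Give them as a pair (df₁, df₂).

k = 4 groups, N = 33 total
df = (k−1, N−k) = (4−1, 33−4) = (3, 29)

degrees of freedom = [3, 29]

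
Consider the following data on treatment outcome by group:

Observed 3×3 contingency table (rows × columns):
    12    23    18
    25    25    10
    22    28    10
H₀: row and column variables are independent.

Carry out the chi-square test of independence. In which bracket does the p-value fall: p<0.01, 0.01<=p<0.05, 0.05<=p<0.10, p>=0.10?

p-value bracket: 0.05<=p<0.10

Row totals [53, 60, 60], col totals [59, 76, 38], n=173
χ² = (12−18.08)²/18.08 + (23−23.28)²/23.28 + (18−11.64)²/11.64 + (25−20.46)²/20.46 + (25−26.36)²/26.36 + (10−13.18)²/13.18 + (22−20.46)²/20.46 + (28−26.36)²/26.36 + (10−13.18)²/13.18 = 8.3459
df = 4
p-value (upper-tail) = 0.07970
→ bracket: 0.05<=p<0.10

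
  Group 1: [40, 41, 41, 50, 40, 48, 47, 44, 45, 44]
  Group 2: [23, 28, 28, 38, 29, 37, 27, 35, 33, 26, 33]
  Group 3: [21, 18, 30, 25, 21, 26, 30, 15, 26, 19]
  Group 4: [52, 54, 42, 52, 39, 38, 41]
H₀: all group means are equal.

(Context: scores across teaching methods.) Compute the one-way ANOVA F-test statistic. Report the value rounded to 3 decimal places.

Group means [44.00, 30.64, 23.10, 45.43], grand mean 34.895
SSB = Σnᵢ(x̄ᵢ−x̄)² = 3196.419; SSW = ΣΣ(x−x̄ᵢ)² = 867.160
MSB = 3196.419/3 = 1065.4731; MSW = 867.160/34 = 25.5047
F = MSB/MSW = 41.7756
df = (3, 34)

test statistic = 41.776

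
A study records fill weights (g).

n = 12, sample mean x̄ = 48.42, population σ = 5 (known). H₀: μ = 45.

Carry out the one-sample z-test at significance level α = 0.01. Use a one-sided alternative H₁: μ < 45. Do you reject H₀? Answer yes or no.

SE = σ/√n = 5/√12 = 1.4434
z = (x̄−μ₀)/SE = (48.42−45)/1.4434 = 2.3694
p-value (one-sided, H₁ less) = 0.99109
At α=0.01: p ≥ α → fail to reject H₀

reject H₀: no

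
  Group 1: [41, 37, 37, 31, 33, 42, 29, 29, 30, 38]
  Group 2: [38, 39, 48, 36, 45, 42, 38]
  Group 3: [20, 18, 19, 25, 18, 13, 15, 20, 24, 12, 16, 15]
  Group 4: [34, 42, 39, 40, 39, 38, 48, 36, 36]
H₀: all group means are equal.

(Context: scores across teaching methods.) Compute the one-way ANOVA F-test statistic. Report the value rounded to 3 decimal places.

Group means [34.70, 40.86, 17.92, 39.11], grand mean 31.579
SSB = Σnᵢ(x̄ᵢ−x̄)² = 3450.500; SSW = ΣΣ(x−x̄ᵢ)² = 642.763
MSB = 3450.500/3 = 1150.1668; MSW = 642.763/34 = 18.9048
F = MSB/MSW = 60.8400
df = (3, 34)

test statistic = 60.840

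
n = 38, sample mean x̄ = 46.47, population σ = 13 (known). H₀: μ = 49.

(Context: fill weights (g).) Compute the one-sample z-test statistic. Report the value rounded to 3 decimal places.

test statistic = -1.200

SE = σ/√n = 13/√38 = 2.1089
z = (x̄−μ₀)/SE = (46.47−49)/2.1089 = -1.1997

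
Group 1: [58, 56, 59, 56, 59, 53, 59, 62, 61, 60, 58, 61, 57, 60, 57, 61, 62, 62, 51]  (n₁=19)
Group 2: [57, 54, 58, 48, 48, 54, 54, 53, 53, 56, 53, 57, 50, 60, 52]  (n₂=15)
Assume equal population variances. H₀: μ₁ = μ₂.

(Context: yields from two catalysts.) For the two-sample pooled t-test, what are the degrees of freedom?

df = n₁ + n₂ − 2 = 19 + 15 − 2 = 32

degrees of freedom = 32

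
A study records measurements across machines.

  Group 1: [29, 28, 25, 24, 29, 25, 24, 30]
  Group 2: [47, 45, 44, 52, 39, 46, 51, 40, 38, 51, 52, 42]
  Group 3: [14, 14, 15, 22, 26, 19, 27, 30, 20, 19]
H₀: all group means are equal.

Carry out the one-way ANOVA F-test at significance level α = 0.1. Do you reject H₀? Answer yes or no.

reject H₀: yes

Group means [26.75, 45.58, 20.60], grand mean 32.233
SSB = Σnᵢ(x̄ᵢ−x̄)² = 3732.550; SSW = ΣΣ(x−x̄ᵢ)² = 618.817
MSB = 3732.550/2 = 1866.2750; MSW = 618.817/27 = 22.9191
F = MSB/MSW = 81.4287
df = (2, 27)
p-value (upper-tail) = 0.00000
At α=0.1: p < α → reject H₀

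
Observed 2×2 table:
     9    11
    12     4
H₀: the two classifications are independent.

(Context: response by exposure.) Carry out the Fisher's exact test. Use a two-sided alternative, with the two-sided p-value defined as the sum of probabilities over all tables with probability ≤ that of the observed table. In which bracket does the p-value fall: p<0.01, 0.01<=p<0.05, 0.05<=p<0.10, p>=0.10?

Margins: r₁=20, r₂=16, c₁=21, c₂=15, n=36
p_obs = C(20,9)·C(16,12)/C(36,21); sum pmf over tables with pmf ≤ p_obs
p-value (two-sided) = 0.09585
→ bracket: 0.05<=p<0.10

p-value bracket: 0.05<=p<0.10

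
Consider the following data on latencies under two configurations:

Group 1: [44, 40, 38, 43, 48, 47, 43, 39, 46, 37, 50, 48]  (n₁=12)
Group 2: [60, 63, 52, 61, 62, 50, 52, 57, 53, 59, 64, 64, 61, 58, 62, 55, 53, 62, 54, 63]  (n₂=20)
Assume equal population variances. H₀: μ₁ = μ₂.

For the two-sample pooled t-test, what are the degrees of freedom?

degrees of freedom = 30

df = n₁ + n₂ − 2 = 12 + 20 − 2 = 30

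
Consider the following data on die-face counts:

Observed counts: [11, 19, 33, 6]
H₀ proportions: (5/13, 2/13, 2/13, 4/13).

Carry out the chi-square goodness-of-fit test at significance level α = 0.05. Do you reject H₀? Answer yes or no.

n = 69; E_i = n·p_i = [26.54, 10.62, 10.62, 21.23]
χ² = (11−26.54)²/26.54 + (19−10.62)²/10.62 + (33−10.62)²/10.62 + (6−21.23)²/21.23 = 73.8493
df = 3
p-value (upper-tail) = 0.00000
At α=0.05: p < α → reject H₀

reject H₀: yes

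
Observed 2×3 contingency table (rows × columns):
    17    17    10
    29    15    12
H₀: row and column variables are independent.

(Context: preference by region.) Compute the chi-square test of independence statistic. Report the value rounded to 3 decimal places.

test statistic = 2.026

Row totals [44, 56], col totals [46, 32, 22], n=100
χ² = (17−20.24)²/20.24 + (17−14.08)²/14.08 + (10−9.68)²/9.68 + (29−25.76)²/25.76 + (15−17.92)²/17.92 + (12−12.32)²/12.32 = 2.0264
df = 2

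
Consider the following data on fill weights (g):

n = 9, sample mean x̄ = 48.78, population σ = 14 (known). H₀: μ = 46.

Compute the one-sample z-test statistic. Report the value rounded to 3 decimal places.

SE = σ/√n = 14/√9 = 4.6667
z = (x̄−μ₀)/SE = (48.78−46)/4.6667 = 0.5957

test statistic = 0.596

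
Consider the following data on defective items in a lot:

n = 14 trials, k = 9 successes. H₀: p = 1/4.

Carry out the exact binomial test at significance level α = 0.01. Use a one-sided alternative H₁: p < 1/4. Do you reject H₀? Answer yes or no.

Exact binomial: n=14, k=9, p₀=1/4=0.2500
P(X≤9) from Σ C(n,i)·p₀^i·(1−p₀)^(n−i)
p-value (one-sided, H₁ less) = 0.99966
At α=0.01: p ≥ α → fail to reject H₀

reject H₀: no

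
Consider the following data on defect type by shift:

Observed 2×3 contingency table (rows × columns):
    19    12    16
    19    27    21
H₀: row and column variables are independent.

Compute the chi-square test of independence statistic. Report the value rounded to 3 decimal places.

Row totals [47, 67], col totals [38, 39, 37], n=114
χ² = (19−15.67)²/15.67 + (12−16.08)²/16.08 + (16−15.25)²/15.25 + (19−22.33)²/22.33 + (27−22.92)²/22.92 + (21−21.75)²/21.75 = 3.0294
df = 2

test statistic = 3.029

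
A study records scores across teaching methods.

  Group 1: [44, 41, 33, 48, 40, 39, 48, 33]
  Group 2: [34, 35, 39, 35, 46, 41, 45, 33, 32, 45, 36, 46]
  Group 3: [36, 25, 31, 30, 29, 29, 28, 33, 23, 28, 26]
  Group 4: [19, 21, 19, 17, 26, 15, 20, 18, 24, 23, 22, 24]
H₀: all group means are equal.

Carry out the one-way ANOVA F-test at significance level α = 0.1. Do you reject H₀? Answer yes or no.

Group means [40.75, 38.92, 28.91, 20.67], grand mean 31.605
SSB = Σnᵢ(x̄ᵢ−x̄)² = 2826.287; SSW = ΣΣ(x−x̄ᵢ)² = 813.992
MSB = 2826.287/3 = 942.0955; MSW = 813.992/39 = 20.8716
F = MSB/MSW = 45.1377
df = (3, 39)
p-value (upper-tail) = 0.00000
At α=0.1: p < α → reject H₀

reject H₀: yes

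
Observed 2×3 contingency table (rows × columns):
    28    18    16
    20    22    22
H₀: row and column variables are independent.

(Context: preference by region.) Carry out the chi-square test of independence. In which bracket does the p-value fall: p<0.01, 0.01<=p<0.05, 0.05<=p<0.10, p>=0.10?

Row totals [62, 64], col totals [48, 40, 38], n=126
χ² = (28−23.62)²/23.62 + (18−19.68)²/19.68 + (16−18.70)²/18.70 + (20−24.38)²/24.38 + (22−20.32)²/20.32 + (22−19.30)²/19.30 = 2.6496
df = 2
p-value (upper-tail) = 0.26585
→ bracket: p>=0.10

p-value bracket: p>=0.10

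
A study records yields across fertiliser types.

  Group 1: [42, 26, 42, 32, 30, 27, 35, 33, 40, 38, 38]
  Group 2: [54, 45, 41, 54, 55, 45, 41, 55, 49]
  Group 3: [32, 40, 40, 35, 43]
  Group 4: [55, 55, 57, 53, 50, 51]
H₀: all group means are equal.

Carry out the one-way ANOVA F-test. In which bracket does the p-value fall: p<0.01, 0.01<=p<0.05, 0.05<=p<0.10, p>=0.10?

p-value bracket: p<0.01

Group means [34.82, 48.78, 38.00, 53.50], grand mean 43.000
SSB = Σnᵢ(x̄ᵢ−x̄)² = 1823.308; SSW = ΣΣ(x−x̄ᵢ)² = 718.692
MSB = 1823.308/3 = 607.7694; MSW = 718.692/27 = 26.6182
F = MSB/MSW = 22.8328
df = (3, 27)
p-value (upper-tail) = 0.00000
→ bracket: p<0.01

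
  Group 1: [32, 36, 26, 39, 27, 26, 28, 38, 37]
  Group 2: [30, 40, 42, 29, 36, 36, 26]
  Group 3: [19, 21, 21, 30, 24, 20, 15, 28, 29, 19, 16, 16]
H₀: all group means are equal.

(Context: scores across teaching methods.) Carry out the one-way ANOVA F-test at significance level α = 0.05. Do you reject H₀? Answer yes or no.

Group means [32.11, 34.14, 21.50], grand mean 28.071
SSB = Σnᵢ(x̄ᵢ−x̄)² = 923.111; SSW = ΣΣ(x−x̄ᵢ)² = 746.746
MSB = 923.111/2 = 461.5556; MSW = 746.746/25 = 29.8698
F = MSB/MSW = 15.4522
df = (2, 25)
p-value (upper-tail) = 0.00004
At α=0.05: p < α → reject H₀

reject H₀: yes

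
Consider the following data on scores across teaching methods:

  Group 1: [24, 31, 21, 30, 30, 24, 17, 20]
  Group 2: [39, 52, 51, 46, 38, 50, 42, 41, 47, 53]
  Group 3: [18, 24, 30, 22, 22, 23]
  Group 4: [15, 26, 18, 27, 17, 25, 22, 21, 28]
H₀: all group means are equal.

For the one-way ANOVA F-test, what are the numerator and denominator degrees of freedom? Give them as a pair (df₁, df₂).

k = 4 groups, N = 33 total
df = (k−1, N−k) = (4−1, 33−4) = (3, 29)

degrees of freedom = [3, 29]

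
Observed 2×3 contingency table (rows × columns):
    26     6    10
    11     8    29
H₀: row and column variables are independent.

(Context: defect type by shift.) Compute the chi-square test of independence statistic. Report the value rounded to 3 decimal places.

test statistic = 15.291

Row totals [42, 48], col totals [37, 14, 39], n=90
χ² = (26−17.27)²/17.27 + (6−6.53)²/6.53 + (10−18.20)²/18.20 + (11−19.73)²/19.73 + (8−7.47)²/7.47 + (29−20.80)²/20.80 = 15.2912
df = 2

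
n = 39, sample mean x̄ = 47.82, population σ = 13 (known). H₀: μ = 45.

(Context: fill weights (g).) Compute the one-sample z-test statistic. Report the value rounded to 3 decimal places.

test statistic = 1.355

SE = σ/√n = 13/√39 = 2.0817
z = (x̄−μ₀)/SE = (47.82−45)/2.0817 = 1.3547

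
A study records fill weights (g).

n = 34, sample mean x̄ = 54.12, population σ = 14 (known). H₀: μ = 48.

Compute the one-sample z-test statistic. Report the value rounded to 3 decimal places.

SE = σ/√n = 14/√34 = 2.4010
z = (x̄−μ₀)/SE = (54.12−48)/2.4010 = 2.5490

test statistic = 2.549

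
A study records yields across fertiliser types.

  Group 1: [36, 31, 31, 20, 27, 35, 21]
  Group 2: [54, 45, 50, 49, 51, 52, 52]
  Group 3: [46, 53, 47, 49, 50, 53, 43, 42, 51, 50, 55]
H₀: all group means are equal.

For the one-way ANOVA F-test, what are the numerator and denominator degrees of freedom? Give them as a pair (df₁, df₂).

degrees of freedom = [2, 22]

k = 3 groups, N = 25 total
df = (k−1, N−k) = (3−1, 25−3) = (2, 22)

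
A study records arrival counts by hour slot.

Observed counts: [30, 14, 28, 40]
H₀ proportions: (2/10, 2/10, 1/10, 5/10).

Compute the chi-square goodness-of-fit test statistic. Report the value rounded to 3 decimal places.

n = 112; E_i = n·p_i = [22.40, 22.40, 11.20, 56.00]
χ² = (30−22.40)²/22.40 + (14−22.40)²/22.40 + (28−11.20)²/11.20 + (40−56.00)²/56.00 = 35.5000
df = 3

test statistic = 35.500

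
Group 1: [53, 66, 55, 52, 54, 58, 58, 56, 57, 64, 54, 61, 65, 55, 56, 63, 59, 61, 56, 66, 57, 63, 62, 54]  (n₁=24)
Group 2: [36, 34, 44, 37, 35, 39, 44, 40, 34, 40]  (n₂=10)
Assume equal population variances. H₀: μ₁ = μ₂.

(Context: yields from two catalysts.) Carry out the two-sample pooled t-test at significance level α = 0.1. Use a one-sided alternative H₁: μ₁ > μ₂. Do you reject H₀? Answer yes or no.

x̄₁=58.542, s₁=4.334, n₁=24
x̄₂=38.300, s₂=3.743, n₂=10
s_p² = [23·4.334² + 9·3.743²]/32 = 17.4393
SE = √(s_p²·(1/24+1/10)) = 1.5718
t = (58.542−38.300)/1.5718 = 12.8780
df = 32
p-value (one-sided, H₁ greater) = 0.00000
At α=0.1: p < α → reject H₀

reject H₀: yes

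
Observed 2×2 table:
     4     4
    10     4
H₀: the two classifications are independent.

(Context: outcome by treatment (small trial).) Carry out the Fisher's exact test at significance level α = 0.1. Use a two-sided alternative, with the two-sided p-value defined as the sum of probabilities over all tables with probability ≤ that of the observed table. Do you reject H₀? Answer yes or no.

Margins: r₁=8, r₂=14, c₁=14, c₂=8, n=22
p_obs = C(8,4)·C(14,10)/C(22,14); sum pmf over tables with pmf ≤ p_obs
p-value (two-sided) = 0.38645
At α=0.1: p ≥ α → fail to reject H₀

reject H₀: no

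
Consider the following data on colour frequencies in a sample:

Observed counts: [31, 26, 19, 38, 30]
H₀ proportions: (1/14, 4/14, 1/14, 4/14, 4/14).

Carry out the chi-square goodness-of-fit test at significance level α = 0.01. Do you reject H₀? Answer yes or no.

n = 144; E_i = n·p_i = [10.29, 41.14, 10.29, 41.14, 41.14]
χ² = (31−10.29)²/10.29 + (26−41.14)²/41.14 + (19−10.29)²/10.29 + (38−41.14)²/41.14 + (30−41.14)²/41.14 = 57.9306
df = 4
p-value (upper-tail) = 0.00000
At α=0.01: p < α → reject H₀

reject H₀: yes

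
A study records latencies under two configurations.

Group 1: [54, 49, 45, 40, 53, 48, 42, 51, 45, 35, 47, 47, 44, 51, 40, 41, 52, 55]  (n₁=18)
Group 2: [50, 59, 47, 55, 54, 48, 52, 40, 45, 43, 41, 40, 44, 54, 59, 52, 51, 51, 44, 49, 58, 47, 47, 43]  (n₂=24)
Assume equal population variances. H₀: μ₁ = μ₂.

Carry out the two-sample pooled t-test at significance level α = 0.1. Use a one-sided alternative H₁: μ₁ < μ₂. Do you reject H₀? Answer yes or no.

reject H₀: no

x̄₁=46.611, s₁=5.575, n₁=18
x̄₂=48.875, s₂=5.788, n₂=24
s_p² = [17·5.575² + 23·5.788²]/40 = 32.4726
SE = √(s_p²·(1/18+1/24)) = 1.7768
t = (46.611−48.875)/1.7768 = -1.2741
df = 40
p-value (one-sided, H₁ less) = 0.10499
At α=0.1: p ≥ α → fail to reject H₀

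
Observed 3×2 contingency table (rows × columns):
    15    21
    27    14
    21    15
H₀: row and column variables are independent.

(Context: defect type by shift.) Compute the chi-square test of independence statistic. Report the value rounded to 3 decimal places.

Row totals [36, 41, 36], col totals [63, 50], n=113
χ² = (15−20.07)²/20.07 + (21−15.93)²/15.93 + (27−22.86)²/22.86 + (14−18.14)²/18.14 + (21−20.07)²/20.07 + (15−15.93)²/15.93 = 4.6884
df = 2

test statistic = 4.688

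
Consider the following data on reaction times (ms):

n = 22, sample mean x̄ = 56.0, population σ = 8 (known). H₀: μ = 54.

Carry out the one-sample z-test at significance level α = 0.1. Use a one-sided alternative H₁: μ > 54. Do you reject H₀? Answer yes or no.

SE = σ/√n = 8/√22 = 1.7056
z = (x̄−μ₀)/SE = (56.0−54)/1.7056 = 1.1726
p-value (one-sided, H₁ greater) = 0.12048
At α=0.1: p ≥ α → fail to reject H₀

reject H₀: no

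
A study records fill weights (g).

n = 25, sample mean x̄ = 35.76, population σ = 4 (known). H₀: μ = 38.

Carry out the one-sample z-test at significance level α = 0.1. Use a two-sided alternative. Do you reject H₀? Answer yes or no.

reject H₀: yes

SE = σ/√n = 4/√25 = 0.8000
z = (x̄−μ₀)/SE = (35.76−38)/0.8000 = -2.8000
p-value (two-sided) = 0.00511
At α=0.1: p < α → reject H₀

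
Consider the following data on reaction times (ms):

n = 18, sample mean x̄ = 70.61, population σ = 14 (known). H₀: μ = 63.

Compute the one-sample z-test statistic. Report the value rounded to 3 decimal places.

SE = σ/√n = 14/√18 = 3.2998
z = (x̄−μ₀)/SE = (70.61−63)/3.2998 = 2.3062

test statistic = 2.306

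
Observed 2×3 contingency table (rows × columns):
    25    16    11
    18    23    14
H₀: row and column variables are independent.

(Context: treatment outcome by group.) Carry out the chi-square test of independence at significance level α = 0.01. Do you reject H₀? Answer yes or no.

reject H₀: no

Row totals [52, 55], col totals [43, 39, 25], n=107
χ² = (25−20.90)²/20.90 + (16−18.95)²/18.95 + (11−12.15)²/12.15 + (18−22.10)²/22.10 + (23−20.05)²/20.05 + (14−12.85)²/12.85 = 2.6739
df = 2
p-value (upper-tail) = 0.26264
At α=0.01: p ≥ α → fail to reject H₀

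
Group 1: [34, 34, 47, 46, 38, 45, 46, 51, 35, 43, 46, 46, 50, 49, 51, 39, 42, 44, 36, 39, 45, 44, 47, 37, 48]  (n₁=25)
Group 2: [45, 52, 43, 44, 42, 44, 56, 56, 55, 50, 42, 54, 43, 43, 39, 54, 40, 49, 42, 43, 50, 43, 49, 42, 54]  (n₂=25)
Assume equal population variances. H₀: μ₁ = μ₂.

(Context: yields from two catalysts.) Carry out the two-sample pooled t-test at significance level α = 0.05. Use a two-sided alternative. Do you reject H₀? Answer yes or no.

reject H₀: yes

x̄₁=43.280, s₁=5.335, n₁=25
x̄₂=46.960, s₂=5.549, n₂=25
s_p² = [24·5.335² + 24·5.549²]/48 = 29.6250
SE = √(s_p²·(1/25+1/25)) = 1.5395
t = (43.280−46.960)/1.5395 = -2.3904
df = 48
p-value (two-sided) = 0.02080
At α=0.05: p < α → reject H₀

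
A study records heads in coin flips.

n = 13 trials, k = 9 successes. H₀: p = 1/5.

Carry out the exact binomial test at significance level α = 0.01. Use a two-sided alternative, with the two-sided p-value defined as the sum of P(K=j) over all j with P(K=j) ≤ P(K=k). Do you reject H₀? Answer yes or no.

Exact binomial: n=13, k=9, p₀=1/5=0.2000
P(X=j) = C(n,j)·p₀^j·(1−p₀)^(n−j); p = Σ P(X=j) over j with P(X=j) ≤ P(X=9)
p-value (two-sided) = 0.00017
At α=0.01: p < α → reject H₀

reject H₀: yes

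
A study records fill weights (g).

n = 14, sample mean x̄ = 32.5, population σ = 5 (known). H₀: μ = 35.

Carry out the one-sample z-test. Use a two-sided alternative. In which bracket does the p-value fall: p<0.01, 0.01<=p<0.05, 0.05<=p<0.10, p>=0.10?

SE = σ/√n = 5/√14 = 1.3363
z = (x̄−μ₀)/SE = (32.5−35)/1.3363 = -1.8708
p-value (two-sided) = 0.06137
→ bracket: 0.05<=p<0.10

p-value bracket: 0.05<=p<0.10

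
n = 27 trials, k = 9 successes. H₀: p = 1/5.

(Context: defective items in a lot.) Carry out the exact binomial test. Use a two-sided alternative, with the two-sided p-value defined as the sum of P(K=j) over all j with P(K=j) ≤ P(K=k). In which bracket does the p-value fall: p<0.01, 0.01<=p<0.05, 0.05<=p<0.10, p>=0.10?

Exact binomial: n=27, k=9, p₀=1/5=0.2000
P(X=j) = C(n,j)·p₀^j·(1−p₀)^(n−j); p = Σ P(X=j) over j with P(X=j) ≤ P(X=9)
p-value (two-sided) = 0.09239
→ bracket: 0.05<=p<0.10

p-value bracket: 0.05<=p<0.10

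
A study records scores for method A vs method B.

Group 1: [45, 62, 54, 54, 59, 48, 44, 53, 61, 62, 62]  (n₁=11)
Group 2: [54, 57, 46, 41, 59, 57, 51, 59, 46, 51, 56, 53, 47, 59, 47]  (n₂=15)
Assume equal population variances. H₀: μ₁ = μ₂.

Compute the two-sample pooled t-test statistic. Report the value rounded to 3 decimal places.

test statistic = 1.092

x̄₁=54.909, s₁=6.891, n₁=11
x̄₂=52.200, s₂=5.747, n₂=15
s_p² = [10·6.891² + 14·5.747²]/24 = 39.0545
SE = √(s_p²·(1/11+1/15)) = 2.4807
t = (54.909−52.200)/2.4807 = 1.0921
df = 24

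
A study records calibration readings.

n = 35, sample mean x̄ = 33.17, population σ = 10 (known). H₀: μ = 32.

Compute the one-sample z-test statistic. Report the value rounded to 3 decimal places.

SE = σ/√n = 10/√35 = 1.6903
z = (x̄−μ₀)/SE = (33.17−32)/1.6903 = 0.6922

test statistic = 0.692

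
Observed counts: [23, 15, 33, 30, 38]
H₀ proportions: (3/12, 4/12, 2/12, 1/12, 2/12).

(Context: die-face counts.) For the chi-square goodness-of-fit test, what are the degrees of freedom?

df = k − 1 = 5 − 1 = 4

degrees of freedom = 4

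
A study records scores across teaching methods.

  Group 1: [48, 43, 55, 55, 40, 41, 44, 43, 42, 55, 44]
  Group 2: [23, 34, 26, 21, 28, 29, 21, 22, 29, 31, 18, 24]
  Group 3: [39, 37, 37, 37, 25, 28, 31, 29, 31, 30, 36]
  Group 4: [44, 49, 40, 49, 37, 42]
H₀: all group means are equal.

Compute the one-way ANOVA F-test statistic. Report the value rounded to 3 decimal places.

Group means [46.36, 25.50, 32.73, 43.50], grand mean 35.925
SSB = Σnᵢ(x̄ᵢ−x̄)² = 2959.548; SSW = ΣΣ(x−x̄ᵢ)² = 931.227
MSB = 2959.548/3 = 986.5159; MSW = 931.227/36 = 25.8674
F = MSB/MSW = 38.1374
df = (3, 36)

test statistic = 38.137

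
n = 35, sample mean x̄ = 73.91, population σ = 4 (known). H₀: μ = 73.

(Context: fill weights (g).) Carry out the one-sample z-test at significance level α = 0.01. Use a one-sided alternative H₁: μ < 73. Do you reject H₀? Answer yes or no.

SE = σ/√n = 4/√35 = 0.6761
z = (x̄−μ₀)/SE = (73.91−73)/0.6761 = 1.3459
p-value (one-sided, H₁ less) = 0.91083
At α=0.01: p ≥ α → fail to reject H₀

reject H₀: no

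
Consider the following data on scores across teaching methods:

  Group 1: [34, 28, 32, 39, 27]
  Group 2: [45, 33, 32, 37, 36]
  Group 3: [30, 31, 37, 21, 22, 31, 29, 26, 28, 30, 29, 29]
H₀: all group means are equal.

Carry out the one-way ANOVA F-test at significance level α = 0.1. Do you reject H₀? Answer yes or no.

reject H₀: yes

Group means [32.00, 36.60, 28.58], grand mean 31.182
SSB = Σnᵢ(x̄ᵢ−x̄)² = 231.156; SSW = ΣΣ(x−x̄ᵢ)² = 394.117
MSB = 231.156/2 = 115.5780; MSW = 394.117/19 = 20.7430
F = MSB/MSW = 5.5719
df = (2, 19)
p-value (upper-tail) = 0.01247
At α=0.1: p < α → reject H₀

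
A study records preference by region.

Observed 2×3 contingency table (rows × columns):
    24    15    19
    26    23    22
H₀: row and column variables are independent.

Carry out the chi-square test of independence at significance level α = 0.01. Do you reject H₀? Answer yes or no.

Row totals [58, 71], col totals [50, 38, 41], n=129
χ² = (24−22.48)²/22.48 + (15−17.09)²/17.09 + (19−18.43)²/18.43 + (26−27.52)²/27.52 + (23−20.91)²/20.91 + (22−22.57)²/22.57 = 0.6806
df = 2
p-value (upper-tail) = 0.71157
At α=0.01: p ≥ α → fail to reject H₀

reject H₀: no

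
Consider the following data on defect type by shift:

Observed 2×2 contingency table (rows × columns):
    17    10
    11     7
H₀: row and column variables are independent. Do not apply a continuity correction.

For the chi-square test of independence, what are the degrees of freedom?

df = (r−1)(c−1) = (2−1)·(2−1) = 1

degrees of freedom = 1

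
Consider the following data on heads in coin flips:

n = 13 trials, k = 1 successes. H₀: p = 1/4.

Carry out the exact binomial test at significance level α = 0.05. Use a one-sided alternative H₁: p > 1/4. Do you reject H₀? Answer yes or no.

Exact binomial: n=13, k=1, p₀=1/4=0.2500
P(X≥1) from Σ C(n,i)·p₀^i·(1−p₀)^(n−i)
p-value (one-sided, H₁ greater) = 0.97624
At α=0.05: p ≥ α → fail to reject H₀

reject H₀: no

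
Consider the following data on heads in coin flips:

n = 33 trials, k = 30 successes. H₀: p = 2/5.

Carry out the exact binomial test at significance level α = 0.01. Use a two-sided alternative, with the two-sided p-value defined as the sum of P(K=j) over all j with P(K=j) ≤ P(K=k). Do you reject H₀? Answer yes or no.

Exact binomial: n=33, k=30, p₀=2/5=0.4000
P(X=j) = C(n,j)·p₀^j·(1−p₀)^(n−j); p = Σ P(X=j) over j with P(X=j) ≤ P(X=30)
p-value (two-sided) = 0.00000
At α=0.01: p < α → reject H₀

reject H₀: yes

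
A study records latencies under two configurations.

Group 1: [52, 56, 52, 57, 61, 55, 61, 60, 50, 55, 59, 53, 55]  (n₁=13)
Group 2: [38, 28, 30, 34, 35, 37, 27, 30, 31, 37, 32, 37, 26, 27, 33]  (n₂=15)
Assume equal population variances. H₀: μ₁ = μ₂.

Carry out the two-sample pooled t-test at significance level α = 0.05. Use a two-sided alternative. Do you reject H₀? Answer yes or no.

reject H₀: yes

x̄₁=55.846, s₁=3.602, n₁=13
x̄₂=32.133, s₂=4.103, n₂=15
s_p² = [12·3.602² + 14·4.103²]/26 = 15.0548
SE = √(s_p²·(1/13+1/15)) = 1.4703
t = (55.846−32.133)/1.4703 = 16.1281
df = 26
p-value (two-sided) = 0.00000
At α=0.05: p < α → reject H₀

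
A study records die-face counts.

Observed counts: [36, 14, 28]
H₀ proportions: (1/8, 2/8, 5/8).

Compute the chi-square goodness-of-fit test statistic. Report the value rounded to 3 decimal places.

n = 78; E_i = n·p_i = [9.75, 19.50, 48.75]
χ² = (36−9.75)²/9.75 + (14−19.50)²/19.50 + (28−48.75)²/48.75 = 81.0564
df = 2

test statistic = 81.056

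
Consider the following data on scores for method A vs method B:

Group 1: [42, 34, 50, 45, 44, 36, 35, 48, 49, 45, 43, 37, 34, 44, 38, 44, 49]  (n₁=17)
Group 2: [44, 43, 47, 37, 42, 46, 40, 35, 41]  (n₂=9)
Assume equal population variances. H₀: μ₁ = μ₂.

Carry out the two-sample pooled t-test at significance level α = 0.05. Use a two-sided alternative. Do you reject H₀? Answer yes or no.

x̄₁=42.176, s₁=5.491, n₁=17
x̄₂=41.667, s₂=3.937, n₂=9
s_p² = [16·5.491² + 8·3.937²]/24 = 25.2696
SE = √(s_p²·(1/17+1/9)) = 2.0722
t = (42.176−41.667)/2.0722 = 0.2460
df = 24
p-value (two-sided) = 0.80776
At α=0.05: p ≥ α → fail to reject H₀

reject H₀: no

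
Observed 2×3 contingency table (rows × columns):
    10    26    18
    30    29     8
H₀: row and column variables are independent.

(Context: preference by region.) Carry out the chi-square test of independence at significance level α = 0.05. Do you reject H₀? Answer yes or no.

reject H₀: yes

Row totals [54, 67], col totals [40, 55, 26], n=121
χ² = (10−17.85)²/17.85 + (26−24.55)²/24.55 + (18−11.60)²/11.60 + (30−22.15)²/22.15 + (29−30.45)²/30.45 + (8−14.40)²/14.40 = 12.7604
df = 2
p-value (upper-tail) = 0.00169
At α=0.05: p < α → reject H₀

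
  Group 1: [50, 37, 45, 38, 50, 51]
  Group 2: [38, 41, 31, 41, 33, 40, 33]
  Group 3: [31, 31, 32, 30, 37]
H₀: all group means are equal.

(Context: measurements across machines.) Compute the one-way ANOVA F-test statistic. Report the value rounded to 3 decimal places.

test statistic = 10.762

Group means [45.17, 36.71, 32.20], grand mean 38.278
SSB = Σnᵢ(x̄ᵢ−x̄)² = 486.549; SSW = ΣΣ(x−x̄ᵢ)² = 339.062
MSB = 486.549/2 = 243.2746; MSW = 339.062/15 = 22.6041
F = MSB/MSW = 10.7624
df = (2, 15)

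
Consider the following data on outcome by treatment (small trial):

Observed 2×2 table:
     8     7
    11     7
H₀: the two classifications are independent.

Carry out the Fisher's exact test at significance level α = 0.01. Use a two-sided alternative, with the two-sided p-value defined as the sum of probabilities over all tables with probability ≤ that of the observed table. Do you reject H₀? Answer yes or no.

Margins: r₁=15, r₂=18, c₁=19, c₂=14, n=33
p_obs = C(15,8)·C(18,11)/C(33,19); sum pmf over tables with pmf ≤ p_obs
p-value (two-sided) = 0.73253
At α=0.01: p ≥ α → fail to reject H₀

reject H₀: no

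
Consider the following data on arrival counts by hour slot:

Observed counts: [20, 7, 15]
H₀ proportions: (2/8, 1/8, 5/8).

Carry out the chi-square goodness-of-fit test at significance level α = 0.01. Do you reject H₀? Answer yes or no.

reject H₀: yes

n = 42; E_i = n·p_i = [10.50, 5.25, 26.25]
χ² = (20−10.50)²/10.50 + (7−5.25)²/5.25 + (15−26.25)²/26.25 = 14.0000
df = 2
p-value (upper-tail) = 0.00091
At α=0.01: p < α → reject H₀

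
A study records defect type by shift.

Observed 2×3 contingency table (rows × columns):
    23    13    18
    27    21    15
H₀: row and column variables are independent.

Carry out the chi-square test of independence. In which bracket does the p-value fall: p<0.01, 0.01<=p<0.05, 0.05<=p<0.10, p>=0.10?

p-value bracket: p>=0.10

Row totals [54, 63], col totals [50, 34, 33], n=117
χ² = (23−23.08)²/23.08 + (13−15.69)²/15.69 + (18−15.23)²/15.23 + (27−26.92)²/26.92 + (21−18.31)²/18.31 + (15−17.77)²/17.77 = 1.7934
df = 2
p-value (upper-tail) = 0.40792
→ bracket: p>=0.10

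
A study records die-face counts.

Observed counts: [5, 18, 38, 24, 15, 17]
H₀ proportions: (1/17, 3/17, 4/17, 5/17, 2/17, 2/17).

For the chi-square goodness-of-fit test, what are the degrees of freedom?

degrees of freedom = 5

df = k − 1 = 6 − 1 = 5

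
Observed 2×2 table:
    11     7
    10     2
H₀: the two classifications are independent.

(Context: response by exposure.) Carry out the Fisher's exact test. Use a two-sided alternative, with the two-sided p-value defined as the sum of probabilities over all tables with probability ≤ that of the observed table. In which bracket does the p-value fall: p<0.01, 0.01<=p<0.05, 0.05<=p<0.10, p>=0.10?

Margins: r₁=18, r₂=12, c₁=21, c₂=9, n=30
p_obs = C(18,11)·C(12,10)/C(30,21); sum pmf over tables with pmf ≤ p_obs
p-value (two-sided) = 0.24871
→ bracket: p>=0.10

p-value bracket: p>=0.10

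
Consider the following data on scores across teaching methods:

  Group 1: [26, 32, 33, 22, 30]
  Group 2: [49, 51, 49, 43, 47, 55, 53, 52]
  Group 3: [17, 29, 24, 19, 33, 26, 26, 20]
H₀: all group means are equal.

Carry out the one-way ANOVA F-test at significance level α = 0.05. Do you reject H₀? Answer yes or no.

reject H₀: yes

Group means [28.60, 49.88, 24.25], grand mean 35.048
SSB = Σnᵢ(x̄ᵢ−x̄)² = 2899.377; SSW = ΣΣ(x−x̄ᵢ)² = 385.575
MSB = 2899.377/2 = 1449.6887; MSW = 385.575/18 = 21.4208
F = MSB/MSW = 67.6766
df = (2, 18)
p-value (upper-tail) = 0.00000
At α=0.05: p < α → reject H₀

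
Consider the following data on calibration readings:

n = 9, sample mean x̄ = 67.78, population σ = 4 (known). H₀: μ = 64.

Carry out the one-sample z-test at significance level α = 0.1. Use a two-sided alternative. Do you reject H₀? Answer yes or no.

SE = σ/√n = 4/√9 = 1.3333
z = (x̄−μ₀)/SE = (67.78−64)/1.3333 = 2.8350
p-value (two-sided) = 0.00458
At α=0.1: p < α → reject H₀

reject H₀: yes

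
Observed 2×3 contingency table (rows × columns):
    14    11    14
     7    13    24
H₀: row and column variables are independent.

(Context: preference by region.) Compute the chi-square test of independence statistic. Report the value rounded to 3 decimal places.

Row totals [39, 44], col totals [21, 24, 38], n=83
χ² = (14−9.87)²/9.87 + (11−11.28)²/11.28 + (14−17.86)²/17.86 + (7−11.13)²/11.13 + (13−12.72)²/12.72 + (24−20.14)²/20.14 = 4.8480
df = 2

test statistic = 4.848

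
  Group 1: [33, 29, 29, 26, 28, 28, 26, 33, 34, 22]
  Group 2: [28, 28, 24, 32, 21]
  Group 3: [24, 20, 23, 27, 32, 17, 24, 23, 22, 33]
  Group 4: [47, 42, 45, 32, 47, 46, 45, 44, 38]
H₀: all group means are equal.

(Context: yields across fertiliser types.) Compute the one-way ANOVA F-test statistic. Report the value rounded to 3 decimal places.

Group means [28.80, 26.60, 24.50, 42.89], grand mean 30.941
SSB = Σnᵢ(x̄ᵢ−x̄)² = 1839.693; SSW = ΣΣ(x−x̄ᵢ)² = 616.189
MSB = 1839.693/3 = 613.2312; MSW = 616.189/30 = 20.5396
F = MSB/MSW = 29.8560
df = (3, 30)

test statistic = 29.856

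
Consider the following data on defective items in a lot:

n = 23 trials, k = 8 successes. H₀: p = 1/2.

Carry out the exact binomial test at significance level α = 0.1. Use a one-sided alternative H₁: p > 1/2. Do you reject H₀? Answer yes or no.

Exact binomial: n=23, k=8, p₀=1/2=0.5000
P(X≥8) from Σ C(n,i)·p₀^i·(1−p₀)^(n−i)
p-value (one-sided, H₁ greater) = 0.95343
At α=0.1: p ≥ α → fail to reject H₀

reject H₀: no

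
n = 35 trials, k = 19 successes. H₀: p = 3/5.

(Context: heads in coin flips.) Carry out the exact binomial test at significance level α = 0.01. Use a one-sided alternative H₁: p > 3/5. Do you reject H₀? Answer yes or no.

reject H₀: no

Exact binomial: n=35, k=19, p₀=3/5=0.6000
P(X≥19) from Σ C(n,i)·p₀^i·(1−p₀)^(n−i)
p-value (one-sided, H₁ greater) = 0.80652
At α=0.01: p ≥ α → fail to reject H₀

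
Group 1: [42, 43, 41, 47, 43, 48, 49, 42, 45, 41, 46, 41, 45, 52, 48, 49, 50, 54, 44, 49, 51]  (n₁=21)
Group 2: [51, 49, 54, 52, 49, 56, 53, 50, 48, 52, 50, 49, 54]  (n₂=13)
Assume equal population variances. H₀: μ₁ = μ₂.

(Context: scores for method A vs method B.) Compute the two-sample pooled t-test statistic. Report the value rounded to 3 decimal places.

x̄₁=46.190, s₁=3.919, n₁=21
x̄₂=51.308, s₂=2.428, n₂=13
s_p² = [20·3.919² + 12·2.428²]/32 = 11.8127
SE = √(s_p²·(1/21+1/13)) = 1.2129
t = (46.190−51.308)/1.2129 = -4.2189
df = 32

test statistic = -4.219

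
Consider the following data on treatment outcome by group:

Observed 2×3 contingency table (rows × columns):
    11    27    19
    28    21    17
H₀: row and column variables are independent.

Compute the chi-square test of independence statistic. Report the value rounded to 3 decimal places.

test statistic = 7.654

Row totals [57, 66], col totals [39, 48, 36], n=123
χ² = (11−18.07)²/18.07 + (27−22.24)²/22.24 + (19−16.68)²/16.68 + (28−20.93)²/20.93 + (21−25.76)²/25.76 + (17−19.32)²/19.32 = 7.6538
df = 2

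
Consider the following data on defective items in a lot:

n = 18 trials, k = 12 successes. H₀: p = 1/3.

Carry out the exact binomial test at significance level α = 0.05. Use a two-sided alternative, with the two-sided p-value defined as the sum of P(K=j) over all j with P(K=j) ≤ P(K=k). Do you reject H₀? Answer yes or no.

reject H₀: yes

Exact binomial: n=18, k=12, p₀=1/3=0.3333
P(X=j) = C(n,j)·p₀^j·(1−p₀)^(n−j); p = Σ P(X=j) over j with P(X=j) ≤ P(X=12)
p-value (two-sided) = 0.00460
At α=0.05: p < α → reject H₀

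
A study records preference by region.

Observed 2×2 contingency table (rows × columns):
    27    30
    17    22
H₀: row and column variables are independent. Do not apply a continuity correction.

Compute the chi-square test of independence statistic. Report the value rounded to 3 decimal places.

test statistic = 0.133

Row totals [57, 39], col totals [44, 52], n=96
χ² = (27−26.12)²/26.12 + (30−30.88)²/30.88 + (17−17.88)²/17.88 + (22−21.12)²/21.12 = 0.1332
df = 1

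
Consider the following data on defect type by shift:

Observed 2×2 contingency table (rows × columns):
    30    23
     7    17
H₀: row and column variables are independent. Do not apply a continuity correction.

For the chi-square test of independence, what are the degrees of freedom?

df = (r−1)(c−1) = (2−1)·(2−1) = 1

degrees of freedom = 1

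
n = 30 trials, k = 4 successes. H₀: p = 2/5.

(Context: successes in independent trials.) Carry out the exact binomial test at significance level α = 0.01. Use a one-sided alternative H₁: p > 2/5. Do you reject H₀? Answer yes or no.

reject H₀: no

Exact binomial: n=30, k=4, p₀=2/5=0.4000
P(X≥4) from Σ C(n,i)·p₀^i·(1−p₀)^(n−i)
p-value (one-sided, H₁ greater) = 0.99969
At α=0.01: p ≥ α → fail to reject H₀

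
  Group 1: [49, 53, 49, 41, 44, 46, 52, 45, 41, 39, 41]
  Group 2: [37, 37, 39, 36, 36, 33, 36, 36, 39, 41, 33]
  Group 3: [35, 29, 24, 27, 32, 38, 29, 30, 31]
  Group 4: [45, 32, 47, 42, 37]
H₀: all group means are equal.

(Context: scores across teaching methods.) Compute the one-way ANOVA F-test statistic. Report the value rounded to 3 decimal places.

Group means [45.45, 36.64, 30.56, 40.60], grand mean 38.361
SSB = Σnᵢ(x̄ᵢ−x̄)² = 1159.611; SSW = ΣΣ(x−x̄ᵢ)² = 574.695
MSB = 1159.611/3 = 386.5369; MSW = 574.695/32 = 17.9592
F = MSB/MSW = 21.5230
df = (3, 32)

test statistic = 21.523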